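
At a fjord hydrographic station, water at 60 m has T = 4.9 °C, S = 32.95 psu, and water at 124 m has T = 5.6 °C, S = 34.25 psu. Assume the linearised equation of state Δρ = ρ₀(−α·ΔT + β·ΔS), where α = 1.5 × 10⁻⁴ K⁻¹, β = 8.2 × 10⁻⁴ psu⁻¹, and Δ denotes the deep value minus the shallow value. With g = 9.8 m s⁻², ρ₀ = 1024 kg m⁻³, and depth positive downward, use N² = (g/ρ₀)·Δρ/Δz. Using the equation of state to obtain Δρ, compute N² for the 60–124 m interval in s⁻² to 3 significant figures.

ΔT = +0.7 K, ΔS = +1.30 psu (deep − shallow).
Δρ/ρ₀ = −αΔT + βΔS = -1.05 × 10⁻⁴ + 1.066 × 10⁻³ = 9.61 × 10⁻⁴, so Δρ ≈ 0.9841 kg m⁻³.
N² = (g/ρ₀)·Δρ/Δz = g·(Δρ/ρ₀)/Δz = 9.8 × 9.61 × 10⁻⁴ / 64 = 1.4715 × 10⁻⁴ s⁻² ≈ 1.47 × 10⁻⁴ s⁻².

1.47 × 10⁻⁴ s⁻²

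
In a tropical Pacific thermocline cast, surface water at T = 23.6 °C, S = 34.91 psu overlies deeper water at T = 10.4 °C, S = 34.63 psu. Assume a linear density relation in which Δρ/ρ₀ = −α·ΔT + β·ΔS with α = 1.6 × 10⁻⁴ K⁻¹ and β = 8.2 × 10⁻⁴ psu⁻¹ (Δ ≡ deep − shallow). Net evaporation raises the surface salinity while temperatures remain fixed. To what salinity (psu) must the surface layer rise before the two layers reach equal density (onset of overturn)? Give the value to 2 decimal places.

37.21 psu

Neutral buoyancy requires −α(T_deep − T_surf) + β(S_deep − S_surf′) = 0.
S_surf′ = S_deep − (α/β)·ΔT = 34.63 − (1.6 × 10⁻⁴/8.2 × 10⁻⁴)·(-13.2) = 37.2056 psu.
Increase required: 37.2056 − 34.91 = 2.2956 psu.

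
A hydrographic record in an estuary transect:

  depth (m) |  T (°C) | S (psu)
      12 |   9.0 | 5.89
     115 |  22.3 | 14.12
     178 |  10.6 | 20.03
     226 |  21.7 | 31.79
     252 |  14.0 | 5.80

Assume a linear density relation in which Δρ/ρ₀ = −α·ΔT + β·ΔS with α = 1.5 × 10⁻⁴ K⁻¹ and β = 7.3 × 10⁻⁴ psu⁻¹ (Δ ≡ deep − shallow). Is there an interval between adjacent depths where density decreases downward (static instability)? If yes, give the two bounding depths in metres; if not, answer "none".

Evaluate Δρ/ρ₀ = −αΔT + βΔS across each adjacent pair:
  12–115 m: −αΔT+βΔS = −(1.5 × 10⁻⁴)(+13.3)+(7.3 × 10⁻⁴)(+8.23) = 4.0 × 10⁻³ → stable
  115–178 m: −αΔT+βΔS = −(1.5 × 10⁻⁴)(-11.7)+(7.3 × 10⁻⁴)(+5.91) = 6.1 × 10⁻³ → stable
  178–226 m: −αΔT+βΔS = −(1.5 × 10⁻⁴)(+11.1)+(7.3 × 10⁻⁴)(+11.76) = 6.9 × 10⁻³ → stable
  226–252 m: −αΔT+βΔS = −(1.5 × 10⁻⁴)(-7.7)+(7.3 × 10⁻⁴)(-25.99) = -0.018 → UNSTABLE
The 226–252 m interval has Δρ < 0: lighter water underlies denser water.

226–252 m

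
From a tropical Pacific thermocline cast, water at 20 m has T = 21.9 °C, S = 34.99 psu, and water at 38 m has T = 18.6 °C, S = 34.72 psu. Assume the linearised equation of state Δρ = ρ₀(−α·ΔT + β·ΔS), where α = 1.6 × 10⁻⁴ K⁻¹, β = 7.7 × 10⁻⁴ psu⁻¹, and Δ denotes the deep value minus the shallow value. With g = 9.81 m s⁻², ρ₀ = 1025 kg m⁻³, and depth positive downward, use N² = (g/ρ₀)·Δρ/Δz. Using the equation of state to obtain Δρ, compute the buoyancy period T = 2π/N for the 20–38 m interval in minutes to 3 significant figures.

7.93 min

ΔT = -3.3 K, ΔS = -0.27 psu (deep − shallow).
Δρ/ρ₀ = −αΔT + βΔS = 5.28 × 10⁻⁴ − 2.079 × 10⁻⁴ = 3.201 × 10⁻⁴, so Δρ ≈ 0.3281 kg m⁻³.
N² = (g/ρ₀)·Δρ/Δz = g·(Δρ/ρ₀)/Δz = 9.81 × 3.201 × 10⁻⁴ / 18 = 1.7445 × 10⁻⁴ s⁻².
N = √(1.7445 × 10⁻⁴) = 0.013208 rad s⁻¹ → T = 2π/N = 475.71 s = 7.9285 min ≈ 7.93 min.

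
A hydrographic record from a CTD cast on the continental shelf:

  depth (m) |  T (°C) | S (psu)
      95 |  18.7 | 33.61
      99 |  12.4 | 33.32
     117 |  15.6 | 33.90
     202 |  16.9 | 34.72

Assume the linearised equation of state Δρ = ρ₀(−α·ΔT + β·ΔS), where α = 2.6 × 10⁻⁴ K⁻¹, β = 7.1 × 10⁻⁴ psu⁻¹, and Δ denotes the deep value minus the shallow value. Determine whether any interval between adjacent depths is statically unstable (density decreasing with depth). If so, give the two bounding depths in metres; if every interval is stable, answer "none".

Evaluate Δρ/ρ₀ = −αΔT + βΔS across each adjacent pair:
  95–99 m: −αΔT+βΔS = −(2.6 × 10⁻⁴)(-6.3)+(7.1 × 10⁻⁴)(-0.29) = 1.4 × 10⁻³ → stable
  99–117 m: −αΔT+βΔS = −(2.6 × 10⁻⁴)(+3.2)+(7.1 × 10⁻⁴)(+0.58) = -4.2 × 10⁻⁴ → UNSTABLE
  117–202 m: −αΔT+βΔS = −(2.6 × 10⁻⁴)(+1.3)+(7.1 × 10⁻⁴)(+0.82) = 2.4 × 10⁻⁴ → stable
The 99–117 m interval has Δρ < 0: lighter water underlies denser water.

99–117 m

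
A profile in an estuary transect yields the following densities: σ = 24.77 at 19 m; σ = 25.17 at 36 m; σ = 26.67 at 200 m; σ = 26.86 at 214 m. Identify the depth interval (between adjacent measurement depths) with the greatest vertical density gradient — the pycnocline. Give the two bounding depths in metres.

Compute the density gradient over each adjacent pair:
  19–36 m: Δρ/Δz = 0.40/17 = 0.024 kg m⁻⁴
  36–200 m: Δρ/Δz = 1.50/164 = 9.1 × 10⁻³ kg m⁻⁴
  200–214 m: Δρ/Δz = 0.19/14 = 0.014 kg m⁻⁴
The largest gradient is in the 19–36 m interval — the pycnocline.

19–36 m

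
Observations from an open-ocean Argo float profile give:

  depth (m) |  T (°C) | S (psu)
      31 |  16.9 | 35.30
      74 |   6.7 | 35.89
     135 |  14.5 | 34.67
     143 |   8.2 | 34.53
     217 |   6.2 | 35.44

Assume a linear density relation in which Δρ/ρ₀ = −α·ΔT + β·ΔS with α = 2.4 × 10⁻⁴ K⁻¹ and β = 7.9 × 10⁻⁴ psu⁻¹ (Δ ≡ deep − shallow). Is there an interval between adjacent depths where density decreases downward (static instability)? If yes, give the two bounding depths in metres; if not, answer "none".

Evaluate Δρ/ρ₀ = −αΔT + βΔS across each adjacent pair:
  31–74 m: −αΔT+βΔS = −(2.4 × 10⁻⁴)(-10.2)+(7.9 × 10⁻⁴)(+0.59) = 2.9 × 10⁻³ → stable
  74–135 m: −αΔT+βΔS = −(2.4 × 10⁻⁴)(+7.8)+(7.9 × 10⁻⁴)(-1.22) = -2.8 × 10⁻³ → UNSTABLE
  135–143 m: −αΔT+βΔS = −(2.4 × 10⁻⁴)(-6.3)+(7.9 × 10⁻⁴)(-0.14) = 1.4 × 10⁻³ → stable
  143–217 m: −αΔT+βΔS = −(2.4 × 10⁻⁴)(-2.0)+(7.9 × 10⁻⁴)(+0.91) = 1.2 × 10⁻³ → stable
The 74–135 m interval has Δρ < 0: lighter water underlies denser water.

74–135 m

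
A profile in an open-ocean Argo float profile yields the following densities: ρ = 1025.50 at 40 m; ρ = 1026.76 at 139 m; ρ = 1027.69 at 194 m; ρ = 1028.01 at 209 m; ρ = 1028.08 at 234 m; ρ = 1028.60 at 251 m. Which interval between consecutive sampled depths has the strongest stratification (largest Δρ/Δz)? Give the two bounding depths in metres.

Compute the density gradient over each adjacent pair:
  40–139 m: Δρ/Δz = 1.26/99 = 0.013 kg m⁻⁴
  139–194 m: Δρ/Δz = 0.93/55 = 0.017 kg m⁻⁴
  194–209 m: Δρ/Δz = 0.32/15 = 0.021 kg m⁻⁴
  209–234 m: Δρ/Δz = 0.07/25 = 2.8 × 10⁻³ kg m⁻⁴
  234–251 m: Δρ/Δz = 0.52/17 = 0.031 kg m⁻⁴
The largest gradient is in the 234–251 m interval — the pycnocline.

234–251 m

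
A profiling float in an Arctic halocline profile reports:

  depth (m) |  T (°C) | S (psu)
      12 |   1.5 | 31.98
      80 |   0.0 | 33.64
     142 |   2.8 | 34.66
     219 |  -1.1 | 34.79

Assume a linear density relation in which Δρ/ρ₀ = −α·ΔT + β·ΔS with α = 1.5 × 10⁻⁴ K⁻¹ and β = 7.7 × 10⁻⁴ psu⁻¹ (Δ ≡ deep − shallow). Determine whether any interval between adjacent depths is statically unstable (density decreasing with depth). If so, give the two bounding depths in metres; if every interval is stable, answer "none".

none

Evaluate Δρ/ρ₀ = −αΔT + βΔS across each adjacent pair:
  12–80 m: −αΔT+βΔS = −(1.5 × 10⁻⁴)(-1.5)+(7.7 × 10⁻⁴)(+1.66) = 1.5 × 10⁻³ → stable
  80–142 m: −αΔT+βΔS = −(1.5 × 10⁻⁴)(+2.8)+(7.7 × 10⁻⁴)(+1.02) = 3.7 × 10⁻⁴ → stable
  142–219 m: −αΔT+βΔS = −(1.5 × 10⁻⁴)(-3.9)+(7.7 × 10⁻⁴)(+0.13) = 6.9 × 10⁻⁴ → stable
Every interval has Δρ > 0: the column is stably stratified throughout.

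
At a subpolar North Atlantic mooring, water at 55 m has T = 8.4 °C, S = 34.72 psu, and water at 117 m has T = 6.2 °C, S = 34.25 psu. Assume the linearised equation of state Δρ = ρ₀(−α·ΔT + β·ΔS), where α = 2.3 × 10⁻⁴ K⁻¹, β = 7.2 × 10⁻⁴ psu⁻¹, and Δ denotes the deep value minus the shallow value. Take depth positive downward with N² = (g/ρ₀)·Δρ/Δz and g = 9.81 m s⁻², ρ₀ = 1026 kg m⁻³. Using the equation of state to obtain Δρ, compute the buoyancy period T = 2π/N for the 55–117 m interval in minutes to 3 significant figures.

ΔT = -2.2 K, ΔS = -0.47 psu (deep − shallow).
Δρ/ρ₀ = −αΔT + βΔS = 5.06 × 10⁻⁴ − 3.384 × 10⁻⁴ = 1.676 × 10⁻⁴, so Δρ ≈ 0.1720 kg m⁻³.
N² = (g/ρ₀)·Δρ/Δz = g·(Δρ/ρ₀)/Δz = 9.81 × 1.676 × 10⁻⁴ / 62 = 2.6519 × 10⁻⁵ s⁻².
N = √(2.6519 × 10⁻⁵) = 5.1497 × 10⁻³ rad s⁻¹ → T = 2π/N = 1.2201 × 10³ s = 20.335 min ≈ 20.3 min.

20.3 min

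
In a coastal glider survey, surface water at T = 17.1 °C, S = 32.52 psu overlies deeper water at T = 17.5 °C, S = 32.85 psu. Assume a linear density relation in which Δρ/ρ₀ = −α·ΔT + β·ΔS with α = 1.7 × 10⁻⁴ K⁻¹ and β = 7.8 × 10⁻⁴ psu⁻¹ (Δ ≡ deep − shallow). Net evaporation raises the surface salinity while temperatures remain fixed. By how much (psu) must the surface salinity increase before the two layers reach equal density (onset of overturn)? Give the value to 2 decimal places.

0.24 psu

Neutral buoyancy requires −α(T_deep − T_surf) + β(S_deep − S_surf′) = 0.
S_surf′ = S_deep − (α/β)·ΔT = 32.85 − (1.7 × 10⁻⁴/7.8 × 10⁻⁴)·(+0.4) = 32.7628 psu.
Increase required: 32.7628 − 32.52 = 0.2428 psu.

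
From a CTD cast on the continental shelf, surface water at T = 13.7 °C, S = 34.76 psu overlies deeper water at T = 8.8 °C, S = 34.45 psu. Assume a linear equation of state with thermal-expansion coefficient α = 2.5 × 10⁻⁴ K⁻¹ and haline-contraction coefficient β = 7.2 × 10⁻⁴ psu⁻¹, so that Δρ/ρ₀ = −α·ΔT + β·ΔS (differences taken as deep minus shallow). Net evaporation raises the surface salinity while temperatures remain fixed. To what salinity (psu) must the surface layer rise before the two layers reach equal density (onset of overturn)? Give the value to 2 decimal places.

36.15 psu

Neutral buoyancy requires −α(T_deep − T_surf) + β(S_deep − S_surf′) = 0.
S_surf′ = S_deep − (α/β)·ΔT = 34.45 − (2.5 × 10⁻⁴/7.2 × 10⁻⁴)·(-4.9) = 36.1514 psu.
Increase required: 36.1514 − 34.76 = 1.3914 psu.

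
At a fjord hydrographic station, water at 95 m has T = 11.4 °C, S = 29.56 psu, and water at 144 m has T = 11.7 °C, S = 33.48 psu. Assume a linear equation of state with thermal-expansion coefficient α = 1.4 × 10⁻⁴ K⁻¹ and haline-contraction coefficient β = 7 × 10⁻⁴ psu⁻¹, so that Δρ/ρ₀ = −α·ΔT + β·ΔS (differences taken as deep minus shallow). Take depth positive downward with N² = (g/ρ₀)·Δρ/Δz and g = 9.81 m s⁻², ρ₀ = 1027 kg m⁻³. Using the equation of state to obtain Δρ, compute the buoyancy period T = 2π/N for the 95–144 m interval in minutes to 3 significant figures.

ΔT = +0.3 K, ΔS = +3.92 psu (deep − shallow).
Δρ/ρ₀ = −αΔT + βΔS = -4.20 × 10⁻⁵ + 2.744 × 10⁻³ = 2.702 × 10⁻³, so Δρ ≈ 2.775 kg m⁻³.
N² = (g/ρ₀)·Δρ/Δz = g·(Δρ/ρ₀)/Δz = 9.81 × 2.702 × 10⁻³ / 49 = 5.4095 × 10⁻⁴ s⁻².
N = √(5.4095 × 10⁻⁴) = 0.023258 rad s⁻¹ → T = 2π/N = 270.15 s = 4.5025 min ≈ 4.50 min.

4.50 min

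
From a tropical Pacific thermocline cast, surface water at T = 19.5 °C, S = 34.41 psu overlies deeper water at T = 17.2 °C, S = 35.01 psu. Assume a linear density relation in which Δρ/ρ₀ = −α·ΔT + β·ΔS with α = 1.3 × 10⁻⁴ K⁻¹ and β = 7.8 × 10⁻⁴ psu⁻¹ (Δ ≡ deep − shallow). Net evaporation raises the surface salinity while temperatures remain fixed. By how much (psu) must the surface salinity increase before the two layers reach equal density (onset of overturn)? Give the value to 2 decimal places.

0.98 psu

Neutral buoyancy requires −α(T_deep − T_surf) + β(S_deep − S_surf′) = 0.
S_surf′ = S_deep − (α/β)·ΔT = 35.01 − (1.3 × 10⁻⁴/7.8 × 10⁻⁴)·(-2.3) = 35.3933 psu.
Increase required: 35.3933 − 34.41 = 0.9833 psu.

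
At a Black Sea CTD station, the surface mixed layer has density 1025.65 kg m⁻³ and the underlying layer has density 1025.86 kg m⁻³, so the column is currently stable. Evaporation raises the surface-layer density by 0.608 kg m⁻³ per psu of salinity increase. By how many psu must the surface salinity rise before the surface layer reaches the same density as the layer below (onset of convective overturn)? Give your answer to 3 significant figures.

Density deficit of the surface layer: 1025.86 − 1025.65 = 0.21 kg m⁻³.
Required change = 0.21 / 0.608 = 0.345 psu.

0.345 psu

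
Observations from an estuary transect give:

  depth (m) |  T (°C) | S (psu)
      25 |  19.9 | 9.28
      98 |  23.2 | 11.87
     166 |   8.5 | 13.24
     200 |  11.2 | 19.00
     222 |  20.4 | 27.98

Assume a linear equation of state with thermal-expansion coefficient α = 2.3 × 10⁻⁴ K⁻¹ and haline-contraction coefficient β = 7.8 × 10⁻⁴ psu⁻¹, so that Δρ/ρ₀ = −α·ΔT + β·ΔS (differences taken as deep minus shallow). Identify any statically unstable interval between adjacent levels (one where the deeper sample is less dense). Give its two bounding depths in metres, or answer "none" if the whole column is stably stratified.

none

Evaluate Δρ/ρ₀ = −αΔT + βΔS across each adjacent pair:
  25–98 m: −αΔT+βΔS = −(2.3 × 10⁻⁴)(+3.3)+(7.8 × 10⁻⁴)(+2.59) = 1.3 × 10⁻³ → stable
  98–166 m: −αΔT+βΔS = −(2.3 × 10⁻⁴)(-14.7)+(7.8 × 10⁻⁴)(+1.37) = 4.4 × 10⁻³ → stable
  166–200 m: −αΔT+βΔS = −(2.3 × 10⁻⁴)(+2.7)+(7.8 × 10⁻⁴)(+5.76) = 3.9 × 10⁻³ → stable
  200–222 m: −αΔT+βΔS = −(2.3 × 10⁻⁴)(+9.2)+(7.8 × 10⁻⁴)(+8.98) = 4.9 × 10⁻³ → stable
Every interval has Δρ > 0: the column is stably stratified throughout.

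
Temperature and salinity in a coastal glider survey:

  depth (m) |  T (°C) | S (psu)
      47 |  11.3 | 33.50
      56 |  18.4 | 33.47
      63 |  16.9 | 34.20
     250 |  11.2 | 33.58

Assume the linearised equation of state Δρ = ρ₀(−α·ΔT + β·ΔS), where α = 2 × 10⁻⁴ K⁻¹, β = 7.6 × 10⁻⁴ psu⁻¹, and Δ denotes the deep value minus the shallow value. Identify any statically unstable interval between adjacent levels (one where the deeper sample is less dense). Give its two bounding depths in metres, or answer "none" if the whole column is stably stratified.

47–56 m

Evaluate Δρ/ρ₀ = −αΔT + βΔS across each adjacent pair:
  47–56 m: −αΔT+βΔS = −(2 × 10⁻⁴)(+7.1)+(7.6 × 10⁻⁴)(-0.03) = -1.4 × 10⁻³ → UNSTABLE
  56–63 m: −αΔT+βΔS = −(2 × 10⁻⁴)(-1.5)+(7.6 × 10⁻⁴)(+0.73) = 8.5 × 10⁻⁴ → stable
  63–250 m: −αΔT+βΔS = −(2 × 10⁻⁴)(-5.7)+(7.6 × 10⁻⁴)(-0.62) = 6.7 × 10⁻⁴ → stable
The 47–56 m interval has Δρ < 0: lighter water underlies denser water.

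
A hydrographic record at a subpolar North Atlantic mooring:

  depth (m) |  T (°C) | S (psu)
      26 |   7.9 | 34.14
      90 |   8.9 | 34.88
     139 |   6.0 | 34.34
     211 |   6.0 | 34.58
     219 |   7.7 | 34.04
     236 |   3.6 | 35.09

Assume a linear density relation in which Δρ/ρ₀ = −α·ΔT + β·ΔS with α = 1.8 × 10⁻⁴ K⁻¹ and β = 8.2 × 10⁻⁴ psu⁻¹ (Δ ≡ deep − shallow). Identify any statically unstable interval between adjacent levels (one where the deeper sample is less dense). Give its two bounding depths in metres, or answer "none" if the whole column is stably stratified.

Evaluate Δρ/ρ₀ = −αΔT + βΔS across each adjacent pair:
  26–90 m: −αΔT+βΔS = −(1.8 × 10⁻⁴)(+1.0)+(8.2 × 10⁻⁴)(+0.74) = 4.3 × 10⁻⁴ → stable
  90–139 m: −αΔT+βΔS = −(1.8 × 10⁻⁴)(-2.9)+(8.2 × 10⁻⁴)(-0.54) = 7.9 × 10⁻⁵ → stable
  139–211 m: −αΔT+βΔS = −(1.8 × 10⁻⁴)(+0.0)+(8.2 × 10⁻⁴)(+0.24) = 2.0 × 10⁻⁴ → stable
  211–219 m: −αΔT+βΔS = −(1.8 × 10⁻⁴)(+1.7)+(8.2 × 10⁻⁴)(-0.54) = -7.5 × 10⁻⁴ → UNSTABLE
  219–236 m: −αΔT+βΔS = −(1.8 × 10⁻⁴)(-4.1)+(8.2 × 10⁻⁴)(+1.05) = 1.6 × 10⁻³ → stable
The 211–219 m interval has Δρ < 0: lighter water underlies denser water.

211–219 m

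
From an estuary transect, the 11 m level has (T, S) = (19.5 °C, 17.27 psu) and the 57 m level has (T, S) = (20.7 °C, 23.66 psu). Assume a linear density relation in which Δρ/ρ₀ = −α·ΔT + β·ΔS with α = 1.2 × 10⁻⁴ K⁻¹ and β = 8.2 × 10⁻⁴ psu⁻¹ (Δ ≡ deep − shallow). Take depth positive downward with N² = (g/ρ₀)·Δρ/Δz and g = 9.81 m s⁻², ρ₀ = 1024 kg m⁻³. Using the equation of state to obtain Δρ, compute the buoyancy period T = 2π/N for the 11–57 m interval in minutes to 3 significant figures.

ΔT = +1.2 K, ΔS = +6.39 psu (deep − shallow).
Δρ/ρ₀ = −αΔT + βΔS = -1.44 × 10⁻⁴ + 5.2398 × 10⁻³ = 5.0958 × 10⁻³, so Δρ ≈ 5.218 kg m⁻³.
N² = (g/ρ₀)·Δρ/Δz = g·(Δρ/ρ₀)/Δz = 9.81 × 5.0958 × 10⁻³ / 46 = 1.0867 × 10⁻³ s⁻².
N = √(1.0867 × 10⁻³) = 0.032965 rad s⁻¹ → T = 2π/N = 190.60 s = 3.1767 min ≈ 3.18 min.

3.18 min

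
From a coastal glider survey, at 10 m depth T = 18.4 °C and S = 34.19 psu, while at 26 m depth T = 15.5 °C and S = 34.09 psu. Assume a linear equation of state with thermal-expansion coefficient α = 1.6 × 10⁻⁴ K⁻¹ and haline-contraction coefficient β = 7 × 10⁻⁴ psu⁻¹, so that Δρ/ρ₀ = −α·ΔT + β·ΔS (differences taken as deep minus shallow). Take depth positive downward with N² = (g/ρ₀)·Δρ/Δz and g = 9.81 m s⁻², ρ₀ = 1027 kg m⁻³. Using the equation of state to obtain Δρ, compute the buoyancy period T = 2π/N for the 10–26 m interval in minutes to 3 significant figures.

ΔT = -2.9 K, ΔS = -0.10 psu (deep − shallow).
Δρ/ρ₀ = −αΔT + βΔS = 4.64 × 10⁻⁴ − 7.00 × 10⁻⁵ = 3.94 × 10⁻⁴, so Δρ ≈ 0.4046 kg m⁻³.
N² = (g/ρ₀)·Δρ/Δz = g·(Δρ/ρ₀)/Δz = 9.81 × 3.94 × 10⁻⁴ / 16 = 2.4157 × 10⁻⁴ s⁻².
N = √(2.4157 × 10⁻⁴) = 0.015543 rad s⁻¹ → T = 2π/N = 404.25 s = 6.7375 min ≈ 6.74 min.

6.74 min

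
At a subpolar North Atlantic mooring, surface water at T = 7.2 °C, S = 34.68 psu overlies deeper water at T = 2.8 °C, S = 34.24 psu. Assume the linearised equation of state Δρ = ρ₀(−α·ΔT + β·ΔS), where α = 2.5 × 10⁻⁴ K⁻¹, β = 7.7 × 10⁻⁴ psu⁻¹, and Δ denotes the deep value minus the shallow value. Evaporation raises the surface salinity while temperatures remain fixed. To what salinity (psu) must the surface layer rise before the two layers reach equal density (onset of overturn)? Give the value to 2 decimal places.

35.67 psu

Neutral buoyancy requires −α(T_deep − T_surf) + β(S_deep − S_surf′) = 0.
S_surf′ = S_deep − (α/β)·ΔT = 34.24 − (2.5 × 10⁻⁴/7.7 × 10⁻⁴)·(-4.4) = 35.6686 psu.
Increase required: 35.6686 − 34.68 = 0.9886 psu.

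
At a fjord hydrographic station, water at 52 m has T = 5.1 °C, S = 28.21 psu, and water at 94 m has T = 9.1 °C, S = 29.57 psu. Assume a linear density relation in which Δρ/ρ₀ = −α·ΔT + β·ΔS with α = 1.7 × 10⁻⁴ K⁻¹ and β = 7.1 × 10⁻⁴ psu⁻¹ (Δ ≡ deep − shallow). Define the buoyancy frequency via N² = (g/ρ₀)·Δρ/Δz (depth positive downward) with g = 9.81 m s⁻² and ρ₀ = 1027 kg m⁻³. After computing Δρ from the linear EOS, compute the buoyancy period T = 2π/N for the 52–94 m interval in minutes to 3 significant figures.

ΔT = +4.0 K, ΔS = +1.36 psu (deep − shallow).
Δρ/ρ₀ = −αΔT + βΔS = -6.80 × 10⁻⁴ + 9.656 × 10⁻⁴ = 2.856 × 10⁻⁴, so Δρ ≈ 0.2933 kg m⁻³.
N² = (g/ρ₀)·Δρ/Δz = g·(Δρ/ρ₀)/Δz = 9.81 × 2.856 × 10⁻⁴ / 42 = 6.6708 × 10⁻⁵ s⁻².
N = √(6.6708 × 10⁻⁵) = 8.1675 × 10⁻³ rad s⁻¹ → T = 2π/N = 769.29 s = 12.821 min ≈ 12.8 min.

12.8 min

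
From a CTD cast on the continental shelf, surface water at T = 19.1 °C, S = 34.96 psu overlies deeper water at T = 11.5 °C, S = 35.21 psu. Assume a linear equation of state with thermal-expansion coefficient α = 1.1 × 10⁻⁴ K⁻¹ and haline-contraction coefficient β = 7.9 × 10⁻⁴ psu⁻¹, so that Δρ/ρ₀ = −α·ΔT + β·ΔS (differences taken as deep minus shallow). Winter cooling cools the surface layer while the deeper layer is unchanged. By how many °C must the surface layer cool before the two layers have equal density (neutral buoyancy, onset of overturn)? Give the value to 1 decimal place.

Neutral buoyancy requires Δρ = 0, i.e. −α(T_deep − T_surf′) + β(S_deep − S_surf) = 0.
T_surf′ = T_deep − (β/α)·ΔS = 11.5 − (7.9 × 10⁻⁴/1.1 × 10⁻⁴)·(+0.25) = 9.705 °C.
Cooling required: 19.1 − (9.705) = 9.395 °C.

9.4 °C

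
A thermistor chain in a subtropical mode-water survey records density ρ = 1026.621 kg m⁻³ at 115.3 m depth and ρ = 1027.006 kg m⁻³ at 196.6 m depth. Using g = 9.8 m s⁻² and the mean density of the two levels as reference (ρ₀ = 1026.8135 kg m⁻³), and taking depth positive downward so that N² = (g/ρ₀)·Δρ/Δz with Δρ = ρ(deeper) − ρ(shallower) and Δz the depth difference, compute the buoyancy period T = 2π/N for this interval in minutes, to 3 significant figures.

Δρ = 1027.006 − 1026.621 = 0.385 kg m⁻³ over Δz = 196.6 − 115.3 = 81.3 m.
N² = (9.8/1026.8135) × (0.385/81.3) = 4.5196 × 10⁻⁵ s⁻².
N = √(4.5196 × 10⁻⁵) = 6.7228 × 10⁻³ rad s⁻¹, so T = 2π/N = 934.61 s = 15.577 min ≈ 15.6 min.
N² > 0, so the interval is statically stable.

15.6 min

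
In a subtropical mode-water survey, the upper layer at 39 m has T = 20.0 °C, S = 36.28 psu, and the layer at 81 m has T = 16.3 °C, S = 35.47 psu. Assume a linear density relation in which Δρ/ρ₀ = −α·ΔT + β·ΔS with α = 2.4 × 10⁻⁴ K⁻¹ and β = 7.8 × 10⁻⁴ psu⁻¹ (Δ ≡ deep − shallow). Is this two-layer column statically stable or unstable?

ΔT = 16.3 − 20.0 = -3.7 K and ΔS = 35.47 − 36.28 = -0.81 psu (deep − shallow).
−αΔT = 8.88 × 10⁻⁴; βΔS = -6.318 × 10⁻⁴; sum Δρ/ρ₀ = 2.562 × 10⁻⁴.
Δρ/ρ₀ > 0, so Δρ > 0: deeper water is denser → statically stable.

stable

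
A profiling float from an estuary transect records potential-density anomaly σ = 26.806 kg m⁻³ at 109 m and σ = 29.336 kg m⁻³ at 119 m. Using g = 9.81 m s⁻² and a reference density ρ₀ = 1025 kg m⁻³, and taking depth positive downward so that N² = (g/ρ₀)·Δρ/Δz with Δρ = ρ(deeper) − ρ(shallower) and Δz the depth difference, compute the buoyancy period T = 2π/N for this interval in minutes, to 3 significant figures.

2.13 min

Δρ = 1029.336 − 1026.806 = 2.530 kg m⁻³ over Δz = 119 − 109 = 10 m.
N² = (9.81/1025) × (2.530/10) = 2.4214 × 10⁻³ s⁻².
N = √(2.4214 × 10⁻³) = 0.049208 rad s⁻¹, so T = 2π/N = 127.69 s = 2.1282 min ≈ 2.13 min.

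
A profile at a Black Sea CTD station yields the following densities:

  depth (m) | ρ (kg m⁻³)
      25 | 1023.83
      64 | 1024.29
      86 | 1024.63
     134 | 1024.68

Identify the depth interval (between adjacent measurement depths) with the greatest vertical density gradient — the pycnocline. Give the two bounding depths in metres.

64–86 m

Compute the density gradient over each adjacent pair:
  25–64 m: Δρ/Δz = 0.46/39 = 0.012 kg m⁻⁴
  64–86 m: Δρ/Δz = 0.34/22 = 0.015 kg m⁻⁴
  86–134 m: Δρ/Δz = 0.05/48 = 1.0 × 10⁻³ kg m⁻⁴
The largest gradient is in the 64–86 m interval — the pycnocline.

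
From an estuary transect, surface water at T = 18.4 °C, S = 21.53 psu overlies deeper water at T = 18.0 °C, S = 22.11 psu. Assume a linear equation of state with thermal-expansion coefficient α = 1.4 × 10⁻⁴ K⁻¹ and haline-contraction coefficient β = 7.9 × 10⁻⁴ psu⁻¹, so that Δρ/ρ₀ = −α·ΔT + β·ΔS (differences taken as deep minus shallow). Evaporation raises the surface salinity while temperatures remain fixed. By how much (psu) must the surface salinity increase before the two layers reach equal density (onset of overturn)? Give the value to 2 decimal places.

Neutral buoyancy requires −α(T_deep − T_surf) + β(S_deep − S_surf′) = 0.
S_surf′ = S_deep − (α/β)·ΔT = 22.11 − (1.4 × 10⁻⁴/7.9 × 10⁻⁴)·(-0.4) = 22.1809 psu.
Increase required: 22.1809 − 21.53 = 0.6509 psu.

0.65 psu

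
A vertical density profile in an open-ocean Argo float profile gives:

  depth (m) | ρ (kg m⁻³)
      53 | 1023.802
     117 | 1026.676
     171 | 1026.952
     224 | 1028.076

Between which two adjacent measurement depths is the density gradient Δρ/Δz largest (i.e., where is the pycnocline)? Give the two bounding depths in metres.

53–117 m

Compute the density gradient over each adjacent pair:
  53–117 m: Δρ/Δz = 2.874/64 = 0.045 kg m⁻⁴
  117–171 m: Δρ/Δz = 0.276/54 = 5.1 × 10⁻³ kg m⁻⁴
  171–224 m: Δρ/Δz = 1.124/53 = 0.021 kg m⁻⁴
The largest gradient is in the 53–117 m interval — the pycnocline.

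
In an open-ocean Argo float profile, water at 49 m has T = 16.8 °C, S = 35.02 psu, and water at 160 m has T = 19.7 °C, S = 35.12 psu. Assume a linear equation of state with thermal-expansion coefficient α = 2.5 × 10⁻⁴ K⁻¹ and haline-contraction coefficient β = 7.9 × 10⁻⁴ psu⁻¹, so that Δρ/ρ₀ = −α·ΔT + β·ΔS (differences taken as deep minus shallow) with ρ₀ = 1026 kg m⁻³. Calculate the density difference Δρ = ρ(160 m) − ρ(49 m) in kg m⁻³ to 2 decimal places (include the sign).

ΔT = +2.9 K, ΔS = +0.10 psu (deep − shallow).
Δρ/ρ₀ = −(2.5 × 10⁻⁴)(+2.9) + (7.9 × 10⁻⁴)(+0.10) = -6.46 × 10⁻⁴.
Δρ = 1026 × (-6.46 × 10⁻⁴) = -0.66 kg m⁻³.
Negative Δρ: lighter below, statically unstable.

-0.66 kg m⁻³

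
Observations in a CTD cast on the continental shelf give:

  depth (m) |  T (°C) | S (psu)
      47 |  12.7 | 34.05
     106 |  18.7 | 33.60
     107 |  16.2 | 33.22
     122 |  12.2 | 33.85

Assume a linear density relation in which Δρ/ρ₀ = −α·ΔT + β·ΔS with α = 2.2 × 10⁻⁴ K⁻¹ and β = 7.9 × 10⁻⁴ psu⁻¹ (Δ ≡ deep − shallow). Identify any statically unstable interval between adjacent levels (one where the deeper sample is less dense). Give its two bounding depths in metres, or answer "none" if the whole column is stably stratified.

47–106 m

Evaluate Δρ/ρ₀ = −αΔT + βΔS across each adjacent pair:
  47–106 m: −αΔT+βΔS = −(2.2 × 10⁻⁴)(+6.0)+(7.9 × 10⁻⁴)(-0.45) = -1.7 × 10⁻³ → UNSTABLE
  106–107 m: −αΔT+βΔS = −(2.2 × 10⁻⁴)(-2.5)+(7.9 × 10⁻⁴)(-0.38) = 2.5 × 10⁻⁴ → stable
  107–122 m: −αΔT+βΔS = −(2.2 × 10⁻⁴)(-4.0)+(7.9 × 10⁻⁴)(+0.63) = 1.4 × 10⁻³ → stable
The 47–106 m interval has Δρ < 0: lighter water underlies denser water.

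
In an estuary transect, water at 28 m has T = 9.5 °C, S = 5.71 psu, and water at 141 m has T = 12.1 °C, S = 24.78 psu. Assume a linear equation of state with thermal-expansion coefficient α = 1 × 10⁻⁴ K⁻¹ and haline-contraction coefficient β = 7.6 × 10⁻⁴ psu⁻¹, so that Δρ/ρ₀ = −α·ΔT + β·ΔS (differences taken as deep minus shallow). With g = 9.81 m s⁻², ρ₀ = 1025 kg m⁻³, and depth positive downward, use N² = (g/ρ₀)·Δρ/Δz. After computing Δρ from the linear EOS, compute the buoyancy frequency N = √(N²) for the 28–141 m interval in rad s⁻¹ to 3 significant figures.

0.0352 rad s⁻¹

ΔT = +2.6 K, ΔS = +19.07 psu (deep − shallow).
Δρ/ρ₀ = −αΔT + βΔS = -2.60 × 10⁻⁴ + 0.0144932 = 0.0142332, so Δρ ≈ 14.59 kg m⁻³.
N² = (g/ρ₀)·Δρ/Δz = g·(Δρ/ρ₀)/Δz = 9.81 × 0.0142332 / 113 = 1.2356 × 10⁻³ s⁻².
N = √(1.2356 × 10⁻³) = 0.035151 rad s⁻¹ ≈ 0.0352 rad s⁻¹.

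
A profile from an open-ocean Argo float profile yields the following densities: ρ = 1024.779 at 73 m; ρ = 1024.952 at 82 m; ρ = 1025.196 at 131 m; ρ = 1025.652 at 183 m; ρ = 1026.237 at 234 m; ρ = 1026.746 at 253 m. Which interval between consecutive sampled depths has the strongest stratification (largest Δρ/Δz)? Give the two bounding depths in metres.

Compute the density gradient over each adjacent pair:
  73–82 m: Δρ/Δz = 0.173/9 = 0.019 kg m⁻⁴
  82–131 m: Δρ/Δz = 0.244/49 = 5.0 × 10⁻³ kg m⁻⁴
  131–183 m: Δρ/Δz = 0.456/52 = 8.8 × 10⁻³ kg m⁻⁴
  183–234 m: Δρ/Δz = 0.585/51 = 0.011 kg m⁻⁴
  234–253 m: Δρ/Δz = 0.509/19 = 0.027 kg m⁻⁴
The largest gradient is in the 234–253 m interval — the pycnocline.

234–253 m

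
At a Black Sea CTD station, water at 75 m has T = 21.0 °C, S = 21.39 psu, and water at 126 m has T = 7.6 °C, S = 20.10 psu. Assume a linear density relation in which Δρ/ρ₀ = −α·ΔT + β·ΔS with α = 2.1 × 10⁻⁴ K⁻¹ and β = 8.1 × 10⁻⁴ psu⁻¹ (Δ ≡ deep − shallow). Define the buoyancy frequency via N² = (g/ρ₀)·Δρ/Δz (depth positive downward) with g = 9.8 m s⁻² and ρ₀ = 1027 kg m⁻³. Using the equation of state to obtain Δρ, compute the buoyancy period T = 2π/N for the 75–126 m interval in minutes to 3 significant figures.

5.68 min

ΔT = -13.4 K, ΔS = -1.29 psu (deep − shallow).
Δρ/ρ₀ = −αΔT + βΔS = 2.814 × 10⁻³ − 1.0449 × 10⁻³ = 1.7691 × 10⁻³, so Δρ ≈ 1.817 kg m⁻³.
N² = (g/ρ₀)·Δρ/Δz = g·(Δρ/ρ₀)/Δz = 9.8 × 1.7691 × 10⁻³ / 51 = 3.3994 × 10⁻⁴ s⁻².
N = √(3.3994 × 10⁻⁴) = 0.018437 rad s⁻¹ → T = 2π/N = 340.79 s = 5.6798 min ≈ 5.68 min.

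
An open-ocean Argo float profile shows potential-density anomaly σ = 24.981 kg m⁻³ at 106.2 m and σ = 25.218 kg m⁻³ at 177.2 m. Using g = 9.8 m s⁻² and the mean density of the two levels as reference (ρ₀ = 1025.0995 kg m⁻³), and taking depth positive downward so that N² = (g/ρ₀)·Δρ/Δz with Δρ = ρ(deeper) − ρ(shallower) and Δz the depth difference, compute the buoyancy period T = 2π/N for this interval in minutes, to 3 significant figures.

Δρ = 1025.218 − 1024.981 = 0.237 kg m⁻³ over Δz = 177.2 − 106.2 = 71 m.
N² = (9.8/1025.0995) × (0.237/71) = 3.1912 × 10⁻⁵ s⁻².
N = √(3.1912 × 10⁻⁵) = 5.6491 × 10⁻³ rad s⁻¹, so T = 2π/N = 1.1122 × 10³ s = 18.537 min ≈ 18.5 min.

18.5 min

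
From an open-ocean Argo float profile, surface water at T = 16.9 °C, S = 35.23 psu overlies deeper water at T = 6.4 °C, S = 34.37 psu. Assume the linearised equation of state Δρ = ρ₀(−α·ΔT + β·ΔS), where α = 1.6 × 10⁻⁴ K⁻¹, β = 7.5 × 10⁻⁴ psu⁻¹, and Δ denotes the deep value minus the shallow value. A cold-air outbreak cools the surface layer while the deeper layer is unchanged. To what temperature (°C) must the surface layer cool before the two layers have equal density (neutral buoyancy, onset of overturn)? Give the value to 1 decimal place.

Neutral buoyancy requires Δρ = 0, i.e. −α(T_deep − T_surf′) + β(S_deep − S_surf) = 0.
T_surf′ = T_deep − (β/α)·ΔS = 6.4 − (7.5 × 10⁻⁴/1.6 × 10⁻⁴)·(-0.86) = 10.431 °C.
Cooling required: 16.9 − (10.431) = 6.469 °C.

10.4 °C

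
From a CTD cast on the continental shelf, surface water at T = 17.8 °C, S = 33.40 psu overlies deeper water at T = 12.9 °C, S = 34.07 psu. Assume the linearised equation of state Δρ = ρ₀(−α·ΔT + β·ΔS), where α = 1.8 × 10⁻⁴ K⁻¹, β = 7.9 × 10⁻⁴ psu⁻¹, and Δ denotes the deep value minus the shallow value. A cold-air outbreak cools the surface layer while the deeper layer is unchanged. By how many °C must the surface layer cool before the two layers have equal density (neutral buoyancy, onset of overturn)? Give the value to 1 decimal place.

7.8 °C

Neutral buoyancy requires Δρ = 0, i.e. −α(T_deep − T_surf′) + β(S_deep − S_surf) = 0.
T_surf′ = T_deep − (β/α)·ΔS = 12.9 − (7.9 × 10⁻⁴/1.8 × 10⁻⁴)·(+0.67) = 9.959 °C.
Cooling required: 17.8 − (9.959) = 7.841 °C.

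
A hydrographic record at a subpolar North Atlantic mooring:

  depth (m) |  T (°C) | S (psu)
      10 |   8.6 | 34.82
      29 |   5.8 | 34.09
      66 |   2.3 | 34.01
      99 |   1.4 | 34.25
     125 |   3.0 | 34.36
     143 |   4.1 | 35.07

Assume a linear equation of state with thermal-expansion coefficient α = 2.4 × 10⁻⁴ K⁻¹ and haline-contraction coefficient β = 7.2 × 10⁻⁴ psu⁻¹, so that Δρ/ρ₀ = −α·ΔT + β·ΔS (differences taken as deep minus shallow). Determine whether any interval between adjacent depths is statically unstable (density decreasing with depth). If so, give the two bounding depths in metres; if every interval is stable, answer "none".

99–125 m

Evaluate Δρ/ρ₀ = −αΔT + βΔS across each adjacent pair:
  10–29 m: −αΔT+βΔS = −(2.4 × 10⁻⁴)(-2.8)+(7.2 × 10⁻⁴)(-0.73) = 1.5 × 10⁻⁴ → stable
  29–66 m: −αΔT+βΔS = −(2.4 × 10⁻⁴)(-3.5)+(7.2 × 10⁻⁴)(-0.08) = 7.8 × 10⁻⁴ → stable
  66–99 m: −αΔT+βΔS = −(2.4 × 10⁻⁴)(-0.9)+(7.2 × 10⁻⁴)(+0.24) = 3.9 × 10⁻⁴ → stable
  99–125 m: −αΔT+βΔS = −(2.4 × 10⁻⁴)(+1.6)+(7.2 × 10⁻⁴)(+0.11) = -3.0 × 10⁻⁴ → UNSTABLE
  125–143 m: −αΔT+βΔS = −(2.4 × 10⁻⁴)(+1.1)+(7.2 × 10⁻⁴)(+0.71) = 2.5 × 10⁻⁴ → stable
The 99–125 m interval has Δρ < 0: lighter water underlies denser water.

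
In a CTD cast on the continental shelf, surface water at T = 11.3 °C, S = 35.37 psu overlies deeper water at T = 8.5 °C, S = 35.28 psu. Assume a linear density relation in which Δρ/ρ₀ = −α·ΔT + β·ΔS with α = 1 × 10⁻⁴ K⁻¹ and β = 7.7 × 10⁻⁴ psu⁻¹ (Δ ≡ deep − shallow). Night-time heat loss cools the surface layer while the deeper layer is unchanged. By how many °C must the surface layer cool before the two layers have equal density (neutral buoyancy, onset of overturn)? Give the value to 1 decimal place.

2.1 °C

Neutral buoyancy requires Δρ = 0, i.e. −α(T_deep − T_surf′) + β(S_deep − S_surf) = 0.
T_surf′ = T_deep − (β/α)·ΔS = 8.5 − (7.7 × 10⁻⁴/1 × 10⁻⁴)·(-0.09) = 9.193 °C.
Cooling required: 11.3 − (9.193) = 2.107 °C.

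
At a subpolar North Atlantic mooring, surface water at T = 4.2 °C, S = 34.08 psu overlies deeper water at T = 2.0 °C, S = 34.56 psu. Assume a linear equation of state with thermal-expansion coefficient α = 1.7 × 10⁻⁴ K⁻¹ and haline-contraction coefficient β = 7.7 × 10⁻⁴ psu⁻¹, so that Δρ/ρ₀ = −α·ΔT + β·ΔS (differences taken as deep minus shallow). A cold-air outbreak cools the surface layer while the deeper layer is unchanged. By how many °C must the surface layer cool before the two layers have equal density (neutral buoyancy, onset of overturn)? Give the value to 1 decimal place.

Neutral buoyancy requires Δρ = 0, i.e. −α(T_deep − T_surf′) + β(S_deep − S_surf) = 0.
T_surf′ = T_deep − (β/α)·ΔS = 2.0 − (7.7 × 10⁻⁴/1.7 × 10⁻⁴)·(+0.48) = -0.174 °C.
Cooling required: 4.2 − (-0.174) = 4.374 °C.

4.4 °C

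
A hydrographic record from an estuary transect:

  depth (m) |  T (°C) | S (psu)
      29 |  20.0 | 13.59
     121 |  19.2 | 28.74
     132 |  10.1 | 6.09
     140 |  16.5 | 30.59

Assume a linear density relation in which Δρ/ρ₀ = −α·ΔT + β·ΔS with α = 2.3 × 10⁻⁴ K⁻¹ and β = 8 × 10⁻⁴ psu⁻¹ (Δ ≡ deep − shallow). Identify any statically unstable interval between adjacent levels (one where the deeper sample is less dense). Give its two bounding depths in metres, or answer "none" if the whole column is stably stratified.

Evaluate Δρ/ρ₀ = −αΔT + βΔS across each adjacent pair:
  29–121 m: −αΔT+βΔS = −(2.3 × 10⁻⁴)(-0.8)+(8 × 10⁻⁴)(+15.15) = 0.012 → stable
  121–132 m: −αΔT+βΔS = −(2.3 × 10⁻⁴)(-9.1)+(8 × 10⁻⁴)(-22.65) = -0.016 → UNSTABLE
  132–140 m: −αΔT+βΔS = −(2.3 × 10⁻⁴)(+6.4)+(8 × 10⁻⁴)(+24.50) = 0.018 → stable
The 121–132 m interval has Δρ < 0: lighter water underlies denser water.

121–132 m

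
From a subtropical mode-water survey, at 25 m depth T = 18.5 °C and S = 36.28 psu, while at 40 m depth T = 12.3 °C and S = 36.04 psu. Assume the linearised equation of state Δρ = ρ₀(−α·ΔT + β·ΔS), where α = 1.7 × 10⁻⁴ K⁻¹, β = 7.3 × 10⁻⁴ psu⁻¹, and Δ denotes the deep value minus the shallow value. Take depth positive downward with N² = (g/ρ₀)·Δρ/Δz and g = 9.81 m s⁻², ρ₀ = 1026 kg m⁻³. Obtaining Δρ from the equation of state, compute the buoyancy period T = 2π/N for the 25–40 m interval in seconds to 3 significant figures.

ΔT = -6.2 K, ΔS = -0.24 psu (deep − shallow).
Δρ/ρ₀ = −αΔT + βΔS = 1.054 × 10⁻³ − 1.752 × 10⁻⁴ = 8.788 × 10⁻⁴, so Δρ ≈ 0.9016 kg m⁻³.
N² = (g/ρ₀)·Δρ/Δz = g·(Δρ/ρ₀)/Δz = 9.81 × 8.788 × 10⁻⁴ / 15 = 5.7474 × 10⁻⁴ s⁻².
N = √(5.7474 × 10⁻⁴) = 0.023974 rad s⁻¹ → T = 2π/N = 262.08 s ≈ 262 s.

262 s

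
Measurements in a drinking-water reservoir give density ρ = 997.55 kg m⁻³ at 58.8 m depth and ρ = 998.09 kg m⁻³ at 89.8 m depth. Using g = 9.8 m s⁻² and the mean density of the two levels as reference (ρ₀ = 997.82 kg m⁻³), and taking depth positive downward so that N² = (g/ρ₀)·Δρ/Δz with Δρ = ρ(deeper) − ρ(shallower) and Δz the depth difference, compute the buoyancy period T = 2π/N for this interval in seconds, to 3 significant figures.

480 s

Δρ = 998.09 − 997.55 = 0.54 kg m⁻³ over Δz = 89.8 − 58.8 = 31 m.
N² = (9.8/997.82) × (0.54/31) = 1.7108 × 10⁻⁴ s⁻².
N = √(1.7108 × 10⁻⁴) = 0.013080 rad s⁻¹, so T = 2π/N = 480.37 s ≈ 480 s.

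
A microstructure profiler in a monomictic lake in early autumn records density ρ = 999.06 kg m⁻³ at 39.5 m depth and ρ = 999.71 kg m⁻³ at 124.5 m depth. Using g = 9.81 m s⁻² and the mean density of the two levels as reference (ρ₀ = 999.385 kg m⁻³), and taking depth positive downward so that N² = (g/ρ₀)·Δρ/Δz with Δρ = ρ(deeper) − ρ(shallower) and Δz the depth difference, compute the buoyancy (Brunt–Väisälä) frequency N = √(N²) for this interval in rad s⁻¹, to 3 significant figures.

8.66 × 10⁻³ rad s⁻¹

Δρ = 999.71 − 999.06 = 0.65 kg m⁻³ over Δz = 124.5 − 39.5 = 85 m.
N² = (9.81/999.385) × (0.65/85) = 7.5064 × 10⁻⁵ s⁻².
N = √(7.5064 × 10⁻⁵) = 8.6639 × 10⁻³ rad s⁻¹ ≈ 8.66 × 10⁻³ rad s⁻¹.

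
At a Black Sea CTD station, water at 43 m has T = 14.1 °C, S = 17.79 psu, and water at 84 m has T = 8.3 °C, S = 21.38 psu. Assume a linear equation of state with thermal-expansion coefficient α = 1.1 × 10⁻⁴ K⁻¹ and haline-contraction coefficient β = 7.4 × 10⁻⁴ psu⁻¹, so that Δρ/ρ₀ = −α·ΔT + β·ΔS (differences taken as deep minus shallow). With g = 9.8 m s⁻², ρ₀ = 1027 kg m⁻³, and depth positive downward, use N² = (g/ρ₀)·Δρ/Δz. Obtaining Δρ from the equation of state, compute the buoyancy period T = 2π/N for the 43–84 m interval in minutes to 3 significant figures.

ΔT = -5.8 K, ΔS = +3.59 psu (deep − shallow).
Δρ/ρ₀ = −αΔT + βΔS = 6.38 × 10⁻⁴ + 2.6566 × 10⁻³ = 3.2946 × 10⁻³, so Δρ ≈ 3.384 kg m⁻³.
N² = (g/ρ₀)·Δρ/Δz = g·(Δρ/ρ₀)/Δz = 9.8 × 3.2946 × 10⁻³ / 41 = 7.8749 × 10⁻⁴ s⁻².
N = √(7.8749 × 10⁻⁴) = 0.028062 rad s⁻¹ → T = 2π/N = 223.90 s = 3.7317 min ≈ 3.73 min.

3.73 min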